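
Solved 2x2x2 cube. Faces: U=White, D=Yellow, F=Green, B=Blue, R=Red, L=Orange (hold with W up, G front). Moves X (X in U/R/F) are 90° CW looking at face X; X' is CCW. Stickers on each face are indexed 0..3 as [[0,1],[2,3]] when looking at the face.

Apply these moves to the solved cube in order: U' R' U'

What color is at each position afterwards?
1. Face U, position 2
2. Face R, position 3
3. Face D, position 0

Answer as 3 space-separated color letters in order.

Answer: W R Y

Derivation:
After move 1 (U'): U=WWWW F=OOGG R=GGRR B=RRBB L=BBOO
After move 2 (R'): R=GRGR U=WBWR F=OWGW D=YOYG B=YRYB
After move 3 (U'): U=BRWW F=BBGW R=OWGR B=GRYB L=YROO
Query 1: U[2] = W
Query 2: R[3] = R
Query 3: D[0] = Y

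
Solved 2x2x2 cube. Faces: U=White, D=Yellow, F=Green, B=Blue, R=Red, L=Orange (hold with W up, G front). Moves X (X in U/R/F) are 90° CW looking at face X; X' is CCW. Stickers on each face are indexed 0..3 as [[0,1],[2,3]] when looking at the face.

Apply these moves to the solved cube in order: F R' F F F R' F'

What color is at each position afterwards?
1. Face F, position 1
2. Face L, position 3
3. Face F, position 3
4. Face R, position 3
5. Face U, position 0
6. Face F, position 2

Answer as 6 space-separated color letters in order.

After move 1 (F): F=GGGG U=WWOO R=WRWR D=RRYY L=OYOY
After move 2 (R'): R=RRWW U=WBOB F=GWGO D=RGYG B=YBRB
After move 3 (F): F=GGOW U=WBYY R=ORBW D=WRYG L=OROG
After move 4 (F): F=OGWG U=WBGR R=YRYW D=BOYG L=OWOR
After move 5 (F): F=WOGG U=WBRW R=GRRW D=YYYG L=OBOO
After move 6 (R'): R=RWGR U=WRRY F=WBGW D=YOYG B=GBYB
After move 7 (F'): F=BWWG U=WRRG R=OWYR D=BOYG L=OYOR
Query 1: F[1] = W
Query 2: L[3] = R
Query 3: F[3] = G
Query 4: R[3] = R
Query 5: U[0] = W
Query 6: F[2] = W

Answer: W R G R W W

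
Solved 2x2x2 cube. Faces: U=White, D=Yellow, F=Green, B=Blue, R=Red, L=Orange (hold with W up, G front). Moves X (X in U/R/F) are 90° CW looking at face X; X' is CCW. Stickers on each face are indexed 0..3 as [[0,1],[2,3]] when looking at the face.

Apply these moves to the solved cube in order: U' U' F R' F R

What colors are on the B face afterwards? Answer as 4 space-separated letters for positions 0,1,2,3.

After move 1 (U'): U=WWWW F=OOGG R=GGRR B=RRBB L=BBOO
After move 2 (U'): U=WWWW F=BBGG R=OORR B=GGBB L=RROO
After move 3 (F): F=GBGB U=WWOR R=WOWR D=ROYY L=RYOY
After move 4 (R'): R=ORWW U=WBOG F=GWGR D=RBYB B=YGOB
After move 5 (F): F=GGRW U=WBYY R=ORGW D=WOYB L=RROB
After move 6 (R): R=GOWR U=WGYW F=GORB D=WOYY B=YGBB
Query: B face = YGBB

Answer: Y G B B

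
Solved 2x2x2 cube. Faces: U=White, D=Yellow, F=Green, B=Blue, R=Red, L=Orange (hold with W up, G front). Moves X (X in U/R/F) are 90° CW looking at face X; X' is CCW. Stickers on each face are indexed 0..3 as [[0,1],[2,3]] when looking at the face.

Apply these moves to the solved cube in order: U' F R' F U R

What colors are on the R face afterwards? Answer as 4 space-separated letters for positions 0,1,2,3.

After move 1 (U'): U=WWWW F=OOGG R=GGRR B=RRBB L=BBOO
After move 2 (F): F=GOGO U=WWOB R=WGWR D=RGYY L=BYOY
After move 3 (R'): R=GRWW U=WBOR F=GWGB D=ROYO B=YRGB
After move 4 (F): F=GGBW U=WBYY R=ORRW D=WGYO L=BROO
After move 5 (U): U=YWYB F=ORBW R=YRRW B=BRGB L=GGOO
After move 6 (R): R=RYWR U=YRYW F=OGBO D=WGYB B=BRWB
Query: R face = RYWR

Answer: R Y W R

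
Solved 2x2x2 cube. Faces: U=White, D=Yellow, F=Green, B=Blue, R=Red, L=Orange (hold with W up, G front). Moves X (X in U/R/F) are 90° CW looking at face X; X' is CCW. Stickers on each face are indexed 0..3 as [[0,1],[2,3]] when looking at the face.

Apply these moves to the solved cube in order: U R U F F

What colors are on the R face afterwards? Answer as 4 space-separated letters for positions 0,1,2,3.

Answer: O O Y B

Derivation:
After move 1 (U): U=WWWW F=RRGG R=BBRR B=OOBB L=GGOO
After move 2 (R): R=RBRB U=WRWG F=RYGY D=YBYO B=WOWB
After move 3 (U): U=WWGR F=RBGY R=WORB B=GGWB L=RYOO
After move 4 (F): F=GRYB U=WWOY R=GORB D=RWYO L=RYOB
After move 5 (F): F=YGBR U=WWBY R=OOYB D=RGYO L=RROW
Query: R face = OOYB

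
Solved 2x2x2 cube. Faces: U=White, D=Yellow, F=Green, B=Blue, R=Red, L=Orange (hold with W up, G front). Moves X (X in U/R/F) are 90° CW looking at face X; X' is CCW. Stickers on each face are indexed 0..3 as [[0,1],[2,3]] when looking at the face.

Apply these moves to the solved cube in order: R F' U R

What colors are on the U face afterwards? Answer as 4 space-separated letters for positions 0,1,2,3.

Answer: R R R G

Derivation:
After move 1 (R): R=RRRR U=WGWG F=GYGY D=YBYB B=WBWB
After move 2 (F'): F=YYGG U=WGRR R=BRYR D=OOYB L=OGOW
After move 3 (U): U=RWRG F=BRGG R=WBYR B=OGWB L=YYOW
After move 4 (R): R=YWRB U=RRRG F=BOGB D=OWYO B=GGWB
Query: U face = RRRG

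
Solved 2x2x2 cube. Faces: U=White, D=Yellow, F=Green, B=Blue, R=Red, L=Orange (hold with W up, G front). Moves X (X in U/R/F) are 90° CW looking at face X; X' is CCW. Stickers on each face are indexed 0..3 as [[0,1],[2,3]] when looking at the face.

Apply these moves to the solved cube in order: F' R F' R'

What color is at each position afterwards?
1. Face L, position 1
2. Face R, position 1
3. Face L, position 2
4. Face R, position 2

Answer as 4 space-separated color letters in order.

After move 1 (F'): F=GGGG U=WWRR R=YRYR D=OOYY L=OWOW
After move 2 (R): R=YYRR U=WGRG F=GOGY D=OBYB B=RBWB
After move 3 (F'): F=OYGG U=WGYR R=BYOR D=WWYB L=OGOR
After move 4 (R'): R=YRBO U=WWYR F=OGGR D=WYYG B=BBWB
Query 1: L[1] = G
Query 2: R[1] = R
Query 3: L[2] = O
Query 4: R[2] = B

Answer: G R O B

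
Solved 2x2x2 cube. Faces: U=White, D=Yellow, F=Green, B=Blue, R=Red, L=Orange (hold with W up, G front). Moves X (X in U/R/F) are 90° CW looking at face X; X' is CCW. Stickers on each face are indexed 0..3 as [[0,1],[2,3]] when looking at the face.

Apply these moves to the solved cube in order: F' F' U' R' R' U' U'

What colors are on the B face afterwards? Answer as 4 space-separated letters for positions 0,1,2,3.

After move 1 (F'): F=GGGG U=WWRR R=YRYR D=OOYY L=OWOW
After move 2 (F'): F=GGGG U=WWYY R=OROR D=WWYY L=OROR
After move 3 (U'): U=WYWY F=ORGG R=GGOR B=ORBB L=BBOR
After move 4 (R'): R=GRGO U=WBWO F=OYGY D=WRYG B=YRWB
After move 5 (R'): R=ROGG U=WWWY F=OBGO D=WYYY B=GRRB
After move 6 (U'): U=WYWW F=BBGO R=OBGG B=RORB L=GROR
After move 7 (U'): U=YWWW F=GRGO R=BBGG B=OBRB L=ROOR
Query: B face = OBRB

Answer: O B R B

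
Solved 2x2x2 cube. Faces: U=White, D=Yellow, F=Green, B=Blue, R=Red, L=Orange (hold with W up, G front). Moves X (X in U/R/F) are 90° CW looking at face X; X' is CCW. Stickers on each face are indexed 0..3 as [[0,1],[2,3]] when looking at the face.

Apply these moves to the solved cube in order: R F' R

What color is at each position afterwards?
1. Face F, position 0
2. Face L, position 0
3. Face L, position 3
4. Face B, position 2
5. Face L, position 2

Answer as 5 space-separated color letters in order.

After move 1 (R): R=RRRR U=WGWG F=GYGY D=YBYB B=WBWB
After move 2 (F'): F=YYGG U=WGRR R=BRYR D=OOYB L=OGOW
After move 3 (R): R=YBRR U=WYRG F=YOGB D=OWYW B=RBGB
Query 1: F[0] = Y
Query 2: L[0] = O
Query 3: L[3] = W
Query 4: B[2] = G
Query 5: L[2] = O

Answer: Y O W G O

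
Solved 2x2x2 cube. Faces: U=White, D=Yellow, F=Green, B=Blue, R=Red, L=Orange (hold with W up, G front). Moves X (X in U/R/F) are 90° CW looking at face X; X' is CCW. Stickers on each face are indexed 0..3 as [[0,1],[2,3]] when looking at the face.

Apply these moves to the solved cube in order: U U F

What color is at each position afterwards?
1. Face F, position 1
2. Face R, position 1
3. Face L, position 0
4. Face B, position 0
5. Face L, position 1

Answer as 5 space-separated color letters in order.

Answer: B O R G Y

Derivation:
After move 1 (U): U=WWWW F=RRGG R=BBRR B=OOBB L=GGOO
After move 2 (U): U=WWWW F=BBGG R=OORR B=GGBB L=RROO
After move 3 (F): F=GBGB U=WWOR R=WOWR D=ROYY L=RYOY
Query 1: F[1] = B
Query 2: R[1] = O
Query 3: L[0] = R
Query 4: B[0] = G
Query 5: L[1] = Y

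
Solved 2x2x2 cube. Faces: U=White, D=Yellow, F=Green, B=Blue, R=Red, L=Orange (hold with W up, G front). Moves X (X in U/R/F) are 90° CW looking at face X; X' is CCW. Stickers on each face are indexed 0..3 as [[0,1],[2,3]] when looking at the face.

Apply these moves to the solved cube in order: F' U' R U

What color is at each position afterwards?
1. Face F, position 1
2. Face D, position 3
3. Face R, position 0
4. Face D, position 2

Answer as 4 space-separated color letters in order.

Answer: G Y R Y

Derivation:
After move 1 (F'): F=GGGG U=WWRR R=YRYR D=OOYY L=OWOW
After move 2 (U'): U=WRWR F=OWGG R=GGYR B=YRBB L=BBOW
After move 3 (R): R=YGRG U=WWWG F=OOGY D=OBYY B=RRRB
After move 4 (U): U=WWGW F=YGGY R=RRRG B=BBRB L=OOOW
Query 1: F[1] = G
Query 2: D[3] = Y
Query 3: R[0] = R
Query 4: D[2] = Y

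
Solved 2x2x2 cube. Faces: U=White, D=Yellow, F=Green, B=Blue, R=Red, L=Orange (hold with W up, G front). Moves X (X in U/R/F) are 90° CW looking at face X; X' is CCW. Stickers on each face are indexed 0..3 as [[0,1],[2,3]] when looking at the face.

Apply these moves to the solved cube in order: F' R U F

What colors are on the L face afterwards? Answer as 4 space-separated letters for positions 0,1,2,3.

Answer: G O O B

Derivation:
After move 1 (F'): F=GGGG U=WWRR R=YRYR D=OOYY L=OWOW
After move 2 (R): R=YYRR U=WGRG F=GOGY D=OBYB B=RBWB
After move 3 (U): U=RWGG F=YYGY R=RBRR B=OWWB L=GOOW
After move 4 (F): F=GYYY U=RWWO R=GBGR D=RRYB L=GOOB
Query: L face = GOOB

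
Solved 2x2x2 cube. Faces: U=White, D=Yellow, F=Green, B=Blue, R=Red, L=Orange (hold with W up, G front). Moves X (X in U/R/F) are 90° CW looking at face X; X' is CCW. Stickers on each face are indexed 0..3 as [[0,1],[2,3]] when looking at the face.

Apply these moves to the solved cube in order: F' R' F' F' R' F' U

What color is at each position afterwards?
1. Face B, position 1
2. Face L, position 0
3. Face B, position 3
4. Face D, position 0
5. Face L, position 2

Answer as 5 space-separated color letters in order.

After move 1 (F'): F=GGGG U=WWRR R=YRYR D=OOYY L=OWOW
After move 2 (R'): R=RRYY U=WBRB F=GWGR D=OGYG B=YBOB
After move 3 (F'): F=WRGG U=WBRY R=GROY D=WWYG L=OBOR
After move 4 (F'): F=RGWG U=WBGO R=WRWY D=BRYG L=OYOR
After move 5 (R'): R=RYWW U=WOGY F=RBWO D=BGYG B=GBRB
After move 6 (F'): F=BORW U=WORW R=GYBW D=YRYG L=OYOG
After move 7 (U): U=RWWO F=GYRW R=GBBW B=OYRB L=BOOG
Query 1: B[1] = Y
Query 2: L[0] = B
Query 3: B[3] = B
Query 4: D[0] = Y
Query 5: L[2] = O

Answer: Y B B Y O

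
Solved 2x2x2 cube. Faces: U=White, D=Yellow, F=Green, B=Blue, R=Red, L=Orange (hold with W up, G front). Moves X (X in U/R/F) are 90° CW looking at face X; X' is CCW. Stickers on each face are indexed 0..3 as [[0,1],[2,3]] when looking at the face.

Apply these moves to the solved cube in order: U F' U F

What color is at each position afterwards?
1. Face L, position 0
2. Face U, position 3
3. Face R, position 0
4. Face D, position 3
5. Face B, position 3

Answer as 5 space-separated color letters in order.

Answer: R G R Y B

Derivation:
After move 1 (U): U=WWWW F=RRGG R=BBRR B=OOBB L=GGOO
After move 2 (F'): F=RGRG U=WWBR R=YBYR D=GOYY L=GWOW
After move 3 (U): U=BWRW F=YBRG R=OOYR B=GWBB L=RGOW
After move 4 (F): F=RYGB U=BWWG R=ROWR D=YOYY L=RGOO
Query 1: L[0] = R
Query 2: U[3] = G
Query 3: R[0] = R
Query 4: D[3] = Y
Query 5: B[3] = B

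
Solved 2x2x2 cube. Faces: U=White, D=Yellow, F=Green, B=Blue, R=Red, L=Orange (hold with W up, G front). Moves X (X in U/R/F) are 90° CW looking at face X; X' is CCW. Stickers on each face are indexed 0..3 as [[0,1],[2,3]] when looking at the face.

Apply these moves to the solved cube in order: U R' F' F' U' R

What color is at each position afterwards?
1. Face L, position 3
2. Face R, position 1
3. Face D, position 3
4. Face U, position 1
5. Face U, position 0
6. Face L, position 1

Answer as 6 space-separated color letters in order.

After move 1 (U): U=WWWW F=RRGG R=BBRR B=OOBB L=GGOO
After move 2 (R'): R=BRBR U=WBWO F=RWGW D=YRYG B=YOYB
After move 3 (F'): F=WWRG U=WBBB R=RRYR D=GOYG L=GOOW
After move 4 (F'): F=WGWR U=WBRY R=ORGR D=OWYG L=GBOB
After move 5 (U'): U=BYWR F=GBWR R=WGGR B=ORYB L=YOOB
After move 6 (R): R=GWRG U=BBWR F=GWWG D=OYYO B=RRYB
Query 1: L[3] = B
Query 2: R[1] = W
Query 3: D[3] = O
Query 4: U[1] = B
Query 5: U[0] = B
Query 6: L[1] = O

Answer: B W O B B O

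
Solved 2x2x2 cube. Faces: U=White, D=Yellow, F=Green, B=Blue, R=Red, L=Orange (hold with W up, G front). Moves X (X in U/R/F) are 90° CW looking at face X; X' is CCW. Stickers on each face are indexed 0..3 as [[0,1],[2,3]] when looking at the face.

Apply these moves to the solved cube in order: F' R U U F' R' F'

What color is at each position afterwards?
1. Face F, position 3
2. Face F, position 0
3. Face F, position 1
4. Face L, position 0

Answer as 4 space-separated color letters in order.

After move 1 (F'): F=GGGG U=WWRR R=YRYR D=OOYY L=OWOW
After move 2 (R): R=YYRR U=WGRG F=GOGY D=OBYB B=RBWB
After move 3 (U): U=RWGG F=YYGY R=RBRR B=OWWB L=GOOW
After move 4 (U): U=GRGW F=RBGY R=OWRR B=GOWB L=YYOW
After move 5 (F'): F=BYRG U=GROR R=BWOR D=YWYB L=YWOG
After move 6 (R'): R=WRBO U=GWOG F=BRRR D=YYYG B=BOWB
After move 7 (F'): F=RRBR U=GWWB R=YRYO D=WGYG L=YGOO
Query 1: F[3] = R
Query 2: F[0] = R
Query 3: F[1] = R
Query 4: L[0] = Y

Answer: R R R Y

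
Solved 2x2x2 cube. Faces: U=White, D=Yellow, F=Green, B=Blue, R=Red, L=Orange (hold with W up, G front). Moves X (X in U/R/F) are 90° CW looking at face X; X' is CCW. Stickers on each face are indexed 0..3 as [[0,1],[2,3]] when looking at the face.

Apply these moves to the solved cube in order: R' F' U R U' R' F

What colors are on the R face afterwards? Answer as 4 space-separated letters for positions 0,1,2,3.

Answer: R B Y R

Derivation:
After move 1 (R'): R=RRRR U=WBWB F=GWGW D=YGYG B=YBYB
After move 2 (F'): F=WWGG U=WBRR R=GRYR D=OOYG L=OBOW
After move 3 (U): U=RWRB F=GRGG R=YBYR B=OBYB L=WWOW
After move 4 (R): R=YYRB U=RRRG F=GOGG D=OYYO B=BBWB
After move 5 (U'): U=RGRR F=WWGG R=GORB B=YYWB L=BBOW
After move 6 (R'): R=OBGR U=RWRY F=WGGR D=OWYG B=OYYB
After move 7 (F): F=GWRG U=RWWB R=RBYR D=GOYG L=BOOW
Query: R face = RBYR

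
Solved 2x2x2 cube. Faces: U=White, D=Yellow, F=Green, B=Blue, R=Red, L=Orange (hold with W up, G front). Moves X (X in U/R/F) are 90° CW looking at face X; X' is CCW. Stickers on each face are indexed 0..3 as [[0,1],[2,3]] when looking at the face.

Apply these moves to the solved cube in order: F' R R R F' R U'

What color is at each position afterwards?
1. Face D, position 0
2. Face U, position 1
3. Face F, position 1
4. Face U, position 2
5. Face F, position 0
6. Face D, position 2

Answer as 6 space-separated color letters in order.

After move 1 (F'): F=GGGG U=WWRR R=YRYR D=OOYY L=OWOW
After move 2 (R): R=YYRR U=WGRG F=GOGY D=OBYB B=RBWB
After move 3 (R): R=RYRY U=WORY F=GBGB D=OWYR B=GBGB
After move 4 (R): R=RRYY U=WBRB F=GWGR D=OGYG B=YBOB
After move 5 (F'): F=WRGG U=WBRY R=GROY D=WWYG L=OBOR
After move 6 (R): R=OGYR U=WRRG F=WWGG D=WOYY B=YBBB
After move 7 (U'): U=RGWR F=OBGG R=WWYR B=OGBB L=YBOR
Query 1: D[0] = W
Query 2: U[1] = G
Query 3: F[1] = B
Query 4: U[2] = W
Query 5: F[0] = O
Query 6: D[2] = Y

Answer: W G B W O Y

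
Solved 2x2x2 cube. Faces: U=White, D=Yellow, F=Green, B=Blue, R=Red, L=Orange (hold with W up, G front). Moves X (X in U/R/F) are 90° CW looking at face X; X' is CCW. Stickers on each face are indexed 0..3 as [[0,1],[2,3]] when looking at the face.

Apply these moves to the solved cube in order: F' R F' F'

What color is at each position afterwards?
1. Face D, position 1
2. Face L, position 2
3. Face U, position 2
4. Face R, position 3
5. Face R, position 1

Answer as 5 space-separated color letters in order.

After move 1 (F'): F=GGGG U=WWRR R=YRYR D=OOYY L=OWOW
After move 2 (R): R=YYRR U=WGRG F=GOGY D=OBYB B=RBWB
After move 3 (F'): F=OYGG U=WGYR R=BYOR D=WWYB L=OGOR
After move 4 (F'): F=YGOG U=WGBO R=WYWR D=GRYB L=OROY
Query 1: D[1] = R
Query 2: L[2] = O
Query 3: U[2] = B
Query 4: R[3] = R
Query 5: R[1] = Y

Answer: R O B R Y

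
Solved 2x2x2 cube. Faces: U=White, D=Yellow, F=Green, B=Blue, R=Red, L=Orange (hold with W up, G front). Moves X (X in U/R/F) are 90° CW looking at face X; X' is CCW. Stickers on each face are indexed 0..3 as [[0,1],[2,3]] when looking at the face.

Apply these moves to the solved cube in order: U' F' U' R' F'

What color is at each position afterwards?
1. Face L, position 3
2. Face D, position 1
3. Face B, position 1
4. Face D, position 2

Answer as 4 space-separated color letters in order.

Answer: W W G Y

Derivation:
After move 1 (U'): U=WWWW F=OOGG R=GGRR B=RRBB L=BBOO
After move 2 (F'): F=OGOG U=WWGR R=YGYR D=BOYY L=BWOW
After move 3 (U'): U=WRWG F=BWOG R=OGYR B=YGBB L=RROW
After move 4 (R'): R=GROY U=WBWY F=BROG D=BWYG B=YGOB
After move 5 (F'): F=RGBO U=WBGO R=WRBY D=RWYG L=RYOW
Query 1: L[3] = W
Query 2: D[1] = W
Query 3: B[1] = G
Query 4: D[2] = Y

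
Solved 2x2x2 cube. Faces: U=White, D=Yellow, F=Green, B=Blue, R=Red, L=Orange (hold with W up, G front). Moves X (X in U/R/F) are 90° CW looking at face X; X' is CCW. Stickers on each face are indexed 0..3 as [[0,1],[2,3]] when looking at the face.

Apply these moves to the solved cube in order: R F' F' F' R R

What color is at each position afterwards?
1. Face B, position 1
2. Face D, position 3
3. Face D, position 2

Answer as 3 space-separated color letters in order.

After move 1 (R): R=RRRR U=WGWG F=GYGY D=YBYB B=WBWB
After move 2 (F'): F=YYGG U=WGRR R=BRYR D=OOYB L=OGOW
After move 3 (F'): F=YGYG U=WGBY R=OROR D=GWYB L=OROR
After move 4 (F'): F=GGYY U=WGOO R=WRGR D=RRYB L=OYOB
After move 5 (R): R=GWRR U=WGOY F=GRYB D=RWYW B=OBGB
After move 6 (R): R=RGRW U=WROB F=GWYW D=RGYO B=YBGB
Query 1: B[1] = B
Query 2: D[3] = O
Query 3: D[2] = Y

Answer: B O Y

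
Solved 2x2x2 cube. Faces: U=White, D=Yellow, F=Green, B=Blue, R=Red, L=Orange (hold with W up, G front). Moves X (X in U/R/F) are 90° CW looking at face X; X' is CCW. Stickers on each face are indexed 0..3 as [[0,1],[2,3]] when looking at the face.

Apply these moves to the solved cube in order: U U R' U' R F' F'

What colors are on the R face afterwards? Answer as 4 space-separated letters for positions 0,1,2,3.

After move 1 (U): U=WWWW F=RRGG R=BBRR B=OOBB L=GGOO
After move 2 (U): U=WWWW F=BBGG R=OORR B=GGBB L=RROO
After move 3 (R'): R=OROR U=WBWG F=BWGW D=YBYG B=YGYB
After move 4 (U'): U=BGWW F=RRGW R=BWOR B=ORYB L=YGOO
After move 5 (R): R=OBRW U=BRWW F=RBGG D=YYYO B=WRGB
After move 6 (F'): F=BGRG U=BROR R=YBYW D=GOYO L=YWOW
After move 7 (F'): F=GGBR U=BRYY R=OBGW D=WWYO L=YROO
Query: R face = OBGW

Answer: O B G W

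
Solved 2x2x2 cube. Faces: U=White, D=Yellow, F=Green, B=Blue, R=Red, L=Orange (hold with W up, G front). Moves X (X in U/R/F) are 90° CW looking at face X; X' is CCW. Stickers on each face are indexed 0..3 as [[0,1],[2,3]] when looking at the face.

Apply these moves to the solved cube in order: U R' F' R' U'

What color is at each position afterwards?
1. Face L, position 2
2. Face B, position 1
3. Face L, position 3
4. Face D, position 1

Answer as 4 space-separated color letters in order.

Answer: O R W W

Derivation:
After move 1 (U): U=WWWW F=RRGG R=BBRR B=OOBB L=GGOO
After move 2 (R'): R=BRBR U=WBWO F=RWGW D=YRYG B=YOYB
After move 3 (F'): F=WWRG U=WBBB R=RRYR D=GOYG L=GOOW
After move 4 (R'): R=RRRY U=WYBY F=WBRB D=GWYG B=GOOB
After move 5 (U'): U=YYWB F=GORB R=WBRY B=RROB L=GOOW
Query 1: L[2] = O
Query 2: B[1] = R
Query 3: L[3] = W
Query 4: D[1] = W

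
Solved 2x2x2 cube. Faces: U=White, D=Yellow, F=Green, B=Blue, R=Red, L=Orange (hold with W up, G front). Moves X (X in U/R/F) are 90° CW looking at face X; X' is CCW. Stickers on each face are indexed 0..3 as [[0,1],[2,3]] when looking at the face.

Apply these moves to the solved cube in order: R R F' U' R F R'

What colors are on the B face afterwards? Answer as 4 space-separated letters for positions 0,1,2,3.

Answer: W R Y B

Derivation:
After move 1 (R): R=RRRR U=WGWG F=GYGY D=YBYB B=WBWB
After move 2 (R): R=RRRR U=WYWY F=GBGB D=YWYW B=GBGB
After move 3 (F'): F=BBGG U=WYRR R=WRYR D=OOYW L=OYOW
After move 4 (U'): U=YRWR F=OYGG R=BBYR B=WRGB L=GBOW
After move 5 (R): R=YBRB U=YYWG F=OOGW D=OGYW B=RRRB
After move 6 (F): F=GOWO U=YYWB R=WBGB D=RYYW L=GOOG
After move 7 (R'): R=BBWG U=YRWR F=GYWB D=ROYO B=WRYB
Query: B face = WRYB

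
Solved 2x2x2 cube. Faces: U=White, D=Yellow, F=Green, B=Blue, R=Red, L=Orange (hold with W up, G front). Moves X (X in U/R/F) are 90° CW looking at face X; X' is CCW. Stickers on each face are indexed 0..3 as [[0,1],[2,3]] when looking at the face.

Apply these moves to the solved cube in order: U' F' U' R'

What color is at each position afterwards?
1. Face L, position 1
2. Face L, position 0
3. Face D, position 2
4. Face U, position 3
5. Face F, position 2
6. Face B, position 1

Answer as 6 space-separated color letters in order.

After move 1 (U'): U=WWWW F=OOGG R=GGRR B=RRBB L=BBOO
After move 2 (F'): F=OGOG U=WWGR R=YGYR D=BOYY L=BWOW
After move 3 (U'): U=WRWG F=BWOG R=OGYR B=YGBB L=RROW
After move 4 (R'): R=GROY U=WBWY F=BROG D=BWYG B=YGOB
Query 1: L[1] = R
Query 2: L[0] = R
Query 3: D[2] = Y
Query 4: U[3] = Y
Query 5: F[2] = O
Query 6: B[1] = G

Answer: R R Y Y O G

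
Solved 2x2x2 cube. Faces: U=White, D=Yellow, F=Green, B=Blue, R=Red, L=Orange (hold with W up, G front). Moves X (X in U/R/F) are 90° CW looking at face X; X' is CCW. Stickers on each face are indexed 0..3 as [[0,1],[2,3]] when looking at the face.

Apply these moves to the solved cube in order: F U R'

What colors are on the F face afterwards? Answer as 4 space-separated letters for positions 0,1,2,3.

Answer: W W G W

Derivation:
After move 1 (F): F=GGGG U=WWOO R=WRWR D=RRYY L=OYOY
After move 2 (U): U=OWOW F=WRGG R=BBWR B=OYBB L=GGOY
After move 3 (R'): R=BRBW U=OBOO F=WWGW D=RRYG B=YYRB
Query: F face = WWGW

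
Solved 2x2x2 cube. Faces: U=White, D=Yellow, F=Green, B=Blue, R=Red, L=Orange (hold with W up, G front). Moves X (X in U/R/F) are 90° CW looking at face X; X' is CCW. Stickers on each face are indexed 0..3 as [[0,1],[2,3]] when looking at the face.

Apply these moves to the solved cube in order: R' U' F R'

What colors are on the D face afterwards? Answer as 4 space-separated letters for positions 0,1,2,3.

After move 1 (R'): R=RRRR U=WBWB F=GWGW D=YGYG B=YBYB
After move 2 (U'): U=BBWW F=OOGW R=GWRR B=RRYB L=YBOO
After move 3 (F): F=GOWO U=BBOB R=WWWR D=RGYG L=YYOG
After move 4 (R'): R=WRWW U=BYOR F=GBWB D=ROYO B=GRGB
Query: D face = ROYO

Answer: R O Y O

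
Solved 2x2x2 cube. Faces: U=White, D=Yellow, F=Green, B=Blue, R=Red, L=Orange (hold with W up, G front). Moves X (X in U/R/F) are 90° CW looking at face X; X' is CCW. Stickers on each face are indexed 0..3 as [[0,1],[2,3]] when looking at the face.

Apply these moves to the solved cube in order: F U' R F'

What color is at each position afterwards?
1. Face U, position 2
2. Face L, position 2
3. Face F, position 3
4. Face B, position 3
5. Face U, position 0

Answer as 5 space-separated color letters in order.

After move 1 (F): F=GGGG U=WWOO R=WRWR D=RRYY L=OYOY
After move 2 (U'): U=WOWO F=OYGG R=GGWR B=WRBB L=BBOY
After move 3 (R): R=WGRG U=WYWG F=ORGY D=RBYW B=OROB
After move 4 (F'): F=RYOG U=WYWR R=BGRG D=BYYW L=BGOW
Query 1: U[2] = W
Query 2: L[2] = O
Query 3: F[3] = G
Query 4: B[3] = B
Query 5: U[0] = W

Answer: W O G B W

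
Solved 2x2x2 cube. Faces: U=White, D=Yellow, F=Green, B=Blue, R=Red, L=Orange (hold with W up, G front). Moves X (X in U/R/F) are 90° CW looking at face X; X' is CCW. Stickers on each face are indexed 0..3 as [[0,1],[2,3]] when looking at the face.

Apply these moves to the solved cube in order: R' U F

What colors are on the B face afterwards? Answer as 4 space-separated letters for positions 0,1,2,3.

Answer: O O Y B

Derivation:
After move 1 (R'): R=RRRR U=WBWB F=GWGW D=YGYG B=YBYB
After move 2 (U): U=WWBB F=RRGW R=YBRR B=OOYB L=GWOO
After move 3 (F): F=GRWR U=WWOW R=BBBR D=RYYG L=GYOG
Query: B face = OOYB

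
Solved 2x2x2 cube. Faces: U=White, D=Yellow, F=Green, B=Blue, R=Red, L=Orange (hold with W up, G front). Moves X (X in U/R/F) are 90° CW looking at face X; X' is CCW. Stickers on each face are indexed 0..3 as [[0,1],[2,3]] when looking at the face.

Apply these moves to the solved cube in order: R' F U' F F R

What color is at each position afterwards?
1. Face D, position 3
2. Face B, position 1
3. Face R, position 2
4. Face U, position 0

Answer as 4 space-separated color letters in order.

Answer: W R R B

Derivation:
After move 1 (R'): R=RRRR U=WBWB F=GWGW D=YGYG B=YBYB
After move 2 (F): F=GGWW U=WBOO R=WRBR D=RRYG L=OYOG
After move 3 (U'): U=BOWO F=OYWW R=GGBR B=WRYB L=YBOG
After move 4 (F): F=WOWY U=BOGB R=WGOR D=BGYG L=YROR
After move 5 (F): F=WWYO U=BORR R=GGBR D=OWYG L=YBOG
After move 6 (R): R=BGRG U=BWRO F=WWYG D=OYYW B=RROB
Query 1: D[3] = W
Query 2: B[1] = R
Query 3: R[2] = R
Query 4: U[0] = B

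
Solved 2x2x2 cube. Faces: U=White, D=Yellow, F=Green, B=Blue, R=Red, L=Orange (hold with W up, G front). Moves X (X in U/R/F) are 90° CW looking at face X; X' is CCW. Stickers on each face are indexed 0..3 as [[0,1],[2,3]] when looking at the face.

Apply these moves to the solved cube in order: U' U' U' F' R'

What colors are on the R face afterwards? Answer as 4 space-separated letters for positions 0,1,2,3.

After move 1 (U'): U=WWWW F=OOGG R=GGRR B=RRBB L=BBOO
After move 2 (U'): U=WWWW F=BBGG R=OORR B=GGBB L=RROO
After move 3 (U'): U=WWWW F=RRGG R=BBRR B=OOBB L=GGOO
After move 4 (F'): F=RGRG U=WWBR R=YBYR D=GOYY L=GWOW
After move 5 (R'): R=BRYY U=WBBO F=RWRR D=GGYG B=YOOB
Query: R face = BRYY

Answer: B R Y Y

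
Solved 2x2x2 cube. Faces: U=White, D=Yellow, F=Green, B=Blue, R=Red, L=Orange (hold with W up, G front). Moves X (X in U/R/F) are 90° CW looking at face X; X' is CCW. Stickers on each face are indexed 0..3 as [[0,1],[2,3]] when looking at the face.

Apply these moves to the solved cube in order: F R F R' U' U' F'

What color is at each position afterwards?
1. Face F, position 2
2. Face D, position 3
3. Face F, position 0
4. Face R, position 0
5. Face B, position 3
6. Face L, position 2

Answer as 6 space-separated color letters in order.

After move 1 (F): F=GGGG U=WWOO R=WRWR D=RRYY L=OYOY
After move 2 (R): R=WWRR U=WGOG F=GRGY D=RBYB B=OBWB
After move 3 (F): F=GGYR U=WGYY R=OWGR D=RWYB L=OROB
After move 4 (R'): R=WROG U=WWYO F=GGYY D=RGYR B=BBWB
After move 5 (U'): U=WOWY F=ORYY R=GGOG B=WRWB L=BBOB
After move 6 (U'): U=OYWW F=BBYY R=OROG B=GGWB L=WROB
After move 7 (F'): F=BYBY U=OYOO R=GRRG D=RBYR L=WWOW
Query 1: F[2] = B
Query 2: D[3] = R
Query 3: F[0] = B
Query 4: R[0] = G
Query 5: B[3] = B
Query 6: L[2] = O

Answer: B R B G B O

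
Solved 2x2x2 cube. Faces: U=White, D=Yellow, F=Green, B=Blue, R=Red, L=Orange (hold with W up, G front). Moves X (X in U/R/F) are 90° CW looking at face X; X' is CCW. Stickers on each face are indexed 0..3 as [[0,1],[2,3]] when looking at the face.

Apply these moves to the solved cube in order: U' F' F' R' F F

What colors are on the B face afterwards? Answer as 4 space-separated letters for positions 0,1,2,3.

After move 1 (U'): U=WWWW F=OOGG R=GGRR B=RRBB L=BBOO
After move 2 (F'): F=OGOG U=WWGR R=YGYR D=BOYY L=BWOW
After move 3 (F'): F=GGOO U=WWYY R=OGBR D=WWYY L=BROG
After move 4 (R'): R=GROB U=WBYR F=GWOY D=WGYO B=YRWB
After move 5 (F): F=OGYW U=WBGR R=YRRB D=OGYO L=BWOG
After move 6 (F): F=YOWG U=WBGW R=GRRB D=RYYO L=BOOG
Query: B face = YRWB

Answer: Y R W B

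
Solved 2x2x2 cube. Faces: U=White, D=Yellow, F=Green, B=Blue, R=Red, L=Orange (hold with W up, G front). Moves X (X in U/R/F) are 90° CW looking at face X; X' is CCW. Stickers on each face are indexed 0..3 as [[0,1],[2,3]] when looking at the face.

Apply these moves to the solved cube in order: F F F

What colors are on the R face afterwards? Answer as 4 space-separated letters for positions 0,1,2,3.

Answer: Y R Y R

Derivation:
After move 1 (F): F=GGGG U=WWOO R=WRWR D=RRYY L=OYOY
After move 2 (F): F=GGGG U=WWYY R=OROR D=WWYY L=OROR
After move 3 (F): F=GGGG U=WWRR R=YRYR D=OOYY L=OWOW
Query: R face = YRYR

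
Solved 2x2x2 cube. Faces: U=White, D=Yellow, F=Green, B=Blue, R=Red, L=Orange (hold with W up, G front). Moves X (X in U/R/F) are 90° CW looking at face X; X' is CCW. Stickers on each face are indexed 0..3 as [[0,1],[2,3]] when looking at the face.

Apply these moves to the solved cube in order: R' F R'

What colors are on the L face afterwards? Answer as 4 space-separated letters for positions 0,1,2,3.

After move 1 (R'): R=RRRR U=WBWB F=GWGW D=YGYG B=YBYB
After move 2 (F): F=GGWW U=WBOO R=WRBR D=RRYG L=OYOG
After move 3 (R'): R=RRWB U=WYOY F=GBWO D=RGYW B=GBRB
Query: L face = OYOG

Answer: O Y O G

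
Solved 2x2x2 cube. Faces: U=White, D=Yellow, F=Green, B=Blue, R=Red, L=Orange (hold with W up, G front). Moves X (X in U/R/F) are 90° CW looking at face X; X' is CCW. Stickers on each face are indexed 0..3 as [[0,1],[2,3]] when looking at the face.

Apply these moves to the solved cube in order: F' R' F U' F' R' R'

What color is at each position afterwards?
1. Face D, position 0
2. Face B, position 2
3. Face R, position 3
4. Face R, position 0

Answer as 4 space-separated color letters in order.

Answer: B W R Y

Derivation:
After move 1 (F'): F=GGGG U=WWRR R=YRYR D=OOYY L=OWOW
After move 2 (R'): R=RRYY U=WBRB F=GWGR D=OGYG B=YBOB
After move 3 (F): F=GGRW U=WBWW R=RRBY D=YRYG L=OOOG
After move 4 (U'): U=BWWW F=OORW R=GGBY B=RROB L=YBOG
After move 5 (F'): F=OWOR U=BWGB R=RGYY D=BGYG L=YWOW
After move 6 (R'): R=GYRY U=BOGR F=OWOB D=BWYR B=GRGB
After move 7 (R'): R=YYGR U=BGGG F=OOOR D=BWYB B=RRWB
Query 1: D[0] = B
Query 2: B[2] = W
Query 3: R[3] = R
Query 4: R[0] = Y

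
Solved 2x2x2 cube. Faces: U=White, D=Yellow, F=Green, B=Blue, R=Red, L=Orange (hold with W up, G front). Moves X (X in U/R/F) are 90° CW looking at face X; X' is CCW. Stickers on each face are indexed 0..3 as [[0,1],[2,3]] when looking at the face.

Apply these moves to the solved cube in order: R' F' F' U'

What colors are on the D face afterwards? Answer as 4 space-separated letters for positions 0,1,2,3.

After move 1 (R'): R=RRRR U=WBWB F=GWGW D=YGYG B=YBYB
After move 2 (F'): F=WWGG U=WBRR R=GRYR D=OOYG L=OBOW
After move 3 (F'): F=WGWG U=WBGY R=OROR D=BWYG L=OROR
After move 4 (U'): U=BYWG F=ORWG R=WGOR B=ORYB L=YBOR
Query: D face = BWYG

Answer: B W Y G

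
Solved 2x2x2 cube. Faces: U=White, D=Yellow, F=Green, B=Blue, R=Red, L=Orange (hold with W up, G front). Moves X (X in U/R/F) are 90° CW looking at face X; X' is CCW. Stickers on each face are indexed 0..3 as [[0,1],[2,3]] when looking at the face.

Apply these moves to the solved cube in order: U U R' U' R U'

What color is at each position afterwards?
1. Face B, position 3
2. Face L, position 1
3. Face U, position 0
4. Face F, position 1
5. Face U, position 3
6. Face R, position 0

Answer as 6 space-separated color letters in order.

After move 1 (U): U=WWWW F=RRGG R=BBRR B=OOBB L=GGOO
After move 2 (U): U=WWWW F=BBGG R=OORR B=GGBB L=RROO
After move 3 (R'): R=OROR U=WBWG F=BWGW D=YBYG B=YGYB
After move 4 (U'): U=BGWW F=RRGW R=BWOR B=ORYB L=YGOO
After move 5 (R): R=OBRW U=BRWW F=RBGG D=YYYO B=WRGB
After move 6 (U'): U=RWBW F=YGGG R=RBRW B=OBGB L=WROO
Query 1: B[3] = B
Query 2: L[1] = R
Query 3: U[0] = R
Query 4: F[1] = G
Query 5: U[3] = W
Query 6: R[0] = R

Answer: B R R G W R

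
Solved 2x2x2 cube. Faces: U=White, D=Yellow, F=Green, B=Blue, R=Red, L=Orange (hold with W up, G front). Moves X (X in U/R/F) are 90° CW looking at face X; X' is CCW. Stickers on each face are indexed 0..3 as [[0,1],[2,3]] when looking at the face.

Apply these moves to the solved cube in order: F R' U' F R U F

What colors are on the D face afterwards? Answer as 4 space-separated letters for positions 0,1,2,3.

After move 1 (F): F=GGGG U=WWOO R=WRWR D=RRYY L=OYOY
After move 2 (R'): R=RRWW U=WBOB F=GWGO D=RGYG B=YBRB
After move 3 (U'): U=BBWO F=OYGO R=GWWW B=RRRB L=YBOY
After move 4 (F): F=GOOY U=BBYB R=WWOW D=WGYG L=YROG
After move 5 (R): R=OWWW U=BOYY F=GGOG D=WRYR B=BRBB
After move 6 (U): U=YBYO F=OWOG R=BRWW B=YRBB L=GGOG
After move 7 (F): F=OOGW U=YBGG R=YROW D=WBYR L=GWOR
Query: D face = WBYR

Answer: W B Y R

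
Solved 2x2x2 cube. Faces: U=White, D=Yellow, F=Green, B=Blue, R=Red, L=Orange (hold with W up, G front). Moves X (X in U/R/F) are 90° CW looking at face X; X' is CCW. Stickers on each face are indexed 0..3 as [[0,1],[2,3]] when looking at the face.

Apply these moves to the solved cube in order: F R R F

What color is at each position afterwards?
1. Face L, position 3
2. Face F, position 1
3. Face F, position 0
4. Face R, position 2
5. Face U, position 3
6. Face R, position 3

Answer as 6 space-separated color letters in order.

Answer: W G G Y Y W

Derivation:
After move 1 (F): F=GGGG U=WWOO R=WRWR D=RRYY L=OYOY
After move 2 (R): R=WWRR U=WGOG F=GRGY D=RBYB B=OBWB
After move 3 (R): R=RWRW U=WROY F=GBGB D=RWYO B=GBGB
After move 4 (F): F=GGBB U=WRYY R=OWYW D=RRYO L=OROW
Query 1: L[3] = W
Query 2: F[1] = G
Query 3: F[0] = G
Query 4: R[2] = Y
Query 5: U[3] = Y
Query 6: R[3] = W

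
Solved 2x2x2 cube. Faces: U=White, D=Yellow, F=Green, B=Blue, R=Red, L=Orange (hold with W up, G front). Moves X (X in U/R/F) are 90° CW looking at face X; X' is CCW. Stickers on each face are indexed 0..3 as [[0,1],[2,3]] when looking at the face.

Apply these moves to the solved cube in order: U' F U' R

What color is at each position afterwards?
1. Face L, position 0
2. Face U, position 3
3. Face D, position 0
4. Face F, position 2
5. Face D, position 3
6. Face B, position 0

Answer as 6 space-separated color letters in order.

Answer: R O R G W O

Derivation:
After move 1 (U'): U=WWWW F=OOGG R=GGRR B=RRBB L=BBOO
After move 2 (F): F=GOGO U=WWOB R=WGWR D=RGYY L=BYOY
After move 3 (U'): U=WBWO F=BYGO R=GOWR B=WGBB L=RROY
After move 4 (R): R=WGRO U=WYWO F=BGGY D=RBYW B=OGBB
Query 1: L[0] = R
Query 2: U[3] = O
Query 3: D[0] = R
Query 4: F[2] = G
Query 5: D[3] = W
Query 6: B[0] = O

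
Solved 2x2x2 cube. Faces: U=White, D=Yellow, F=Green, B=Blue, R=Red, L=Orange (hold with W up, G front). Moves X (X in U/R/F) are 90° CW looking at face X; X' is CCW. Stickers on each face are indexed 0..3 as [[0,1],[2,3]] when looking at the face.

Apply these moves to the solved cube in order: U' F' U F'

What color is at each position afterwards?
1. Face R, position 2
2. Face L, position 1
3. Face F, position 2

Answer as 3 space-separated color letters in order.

Answer: B W Y

Derivation:
After move 1 (U'): U=WWWW F=OOGG R=GGRR B=RRBB L=BBOO
After move 2 (F'): F=OGOG U=WWGR R=YGYR D=BOYY L=BWOW
After move 3 (U): U=GWRW F=YGOG R=RRYR B=BWBB L=OGOW
After move 4 (F'): F=GGYO U=GWRY R=ORBR D=GWYY L=OWOR
Query 1: R[2] = B
Query 2: L[1] = W
Query 3: F[2] = Y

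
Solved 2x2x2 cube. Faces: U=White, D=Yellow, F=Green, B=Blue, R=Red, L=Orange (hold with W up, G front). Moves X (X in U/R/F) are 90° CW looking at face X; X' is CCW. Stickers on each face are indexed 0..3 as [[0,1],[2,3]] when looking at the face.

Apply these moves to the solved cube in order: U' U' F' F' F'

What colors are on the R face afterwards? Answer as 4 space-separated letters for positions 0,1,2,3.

After move 1 (U'): U=WWWW F=OOGG R=GGRR B=RRBB L=BBOO
After move 2 (U'): U=WWWW F=BBGG R=OORR B=GGBB L=RROO
After move 3 (F'): F=BGBG U=WWOR R=YOYR D=ROYY L=RWOW
After move 4 (F'): F=GGBB U=WWYY R=OORR D=WWYY L=RROO
After move 5 (F'): F=GBGB U=WWOR R=WOWR D=ROYY L=RYOY
Query: R face = WOWR

Answer: W O W R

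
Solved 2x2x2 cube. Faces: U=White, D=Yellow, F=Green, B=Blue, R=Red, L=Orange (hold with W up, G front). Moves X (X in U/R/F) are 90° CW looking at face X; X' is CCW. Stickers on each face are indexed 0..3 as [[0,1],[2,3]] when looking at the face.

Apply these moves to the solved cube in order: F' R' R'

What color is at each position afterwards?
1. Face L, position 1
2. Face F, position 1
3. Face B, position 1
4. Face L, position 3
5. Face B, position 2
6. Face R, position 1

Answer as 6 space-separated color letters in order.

After move 1 (F'): F=GGGG U=WWRR R=YRYR D=OOYY L=OWOW
After move 2 (R'): R=RRYY U=WBRB F=GWGR D=OGYG B=YBOB
After move 3 (R'): R=RYRY U=WORY F=GBGB D=OWYR B=GBGB
Query 1: L[1] = W
Query 2: F[1] = B
Query 3: B[1] = B
Query 4: L[3] = W
Query 5: B[2] = G
Query 6: R[1] = Y

Answer: W B B W G Y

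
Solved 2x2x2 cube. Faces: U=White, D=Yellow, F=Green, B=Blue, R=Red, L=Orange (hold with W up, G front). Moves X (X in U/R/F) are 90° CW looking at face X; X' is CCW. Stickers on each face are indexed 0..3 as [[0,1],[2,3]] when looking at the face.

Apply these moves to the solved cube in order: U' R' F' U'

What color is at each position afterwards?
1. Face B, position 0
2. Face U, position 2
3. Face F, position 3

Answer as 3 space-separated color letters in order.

Answer: O W G

Derivation:
After move 1 (U'): U=WWWW F=OOGG R=GGRR B=RRBB L=BBOO
After move 2 (R'): R=GRGR U=WBWR F=OWGW D=YOYG B=YRYB
After move 3 (F'): F=WWOG U=WBGG R=ORYR D=BOYG L=BROW
After move 4 (U'): U=BGWG F=BROG R=WWYR B=ORYB L=YROW
Query 1: B[0] = O
Query 2: U[2] = W
Query 3: F[3] = G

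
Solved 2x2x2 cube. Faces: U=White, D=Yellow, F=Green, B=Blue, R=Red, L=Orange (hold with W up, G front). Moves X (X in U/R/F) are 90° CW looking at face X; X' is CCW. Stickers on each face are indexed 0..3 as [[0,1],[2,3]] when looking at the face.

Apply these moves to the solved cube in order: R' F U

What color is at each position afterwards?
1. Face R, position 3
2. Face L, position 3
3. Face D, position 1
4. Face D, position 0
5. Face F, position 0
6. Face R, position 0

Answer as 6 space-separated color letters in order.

Answer: R G R R W Y

Derivation:
After move 1 (R'): R=RRRR U=WBWB F=GWGW D=YGYG B=YBYB
After move 2 (F): F=GGWW U=WBOO R=WRBR D=RRYG L=OYOG
After move 3 (U): U=OWOB F=WRWW R=YBBR B=OYYB L=GGOG
Query 1: R[3] = R
Query 2: L[3] = G
Query 3: D[1] = R
Query 4: D[0] = R
Query 5: F[0] = W
Query 6: R[0] = Y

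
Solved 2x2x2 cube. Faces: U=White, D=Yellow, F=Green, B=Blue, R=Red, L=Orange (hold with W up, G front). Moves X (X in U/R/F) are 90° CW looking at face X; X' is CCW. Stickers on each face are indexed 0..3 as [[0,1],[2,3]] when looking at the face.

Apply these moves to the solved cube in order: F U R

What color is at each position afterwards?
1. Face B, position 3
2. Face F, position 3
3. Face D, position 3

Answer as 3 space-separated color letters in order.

Answer: B Y O

Derivation:
After move 1 (F): F=GGGG U=WWOO R=WRWR D=RRYY L=OYOY
After move 2 (U): U=OWOW F=WRGG R=BBWR B=OYBB L=GGOY
After move 3 (R): R=WBRB U=OROG F=WRGY D=RBYO B=WYWB
Query 1: B[3] = B
Query 2: F[3] = Y
Query 3: D[3] = O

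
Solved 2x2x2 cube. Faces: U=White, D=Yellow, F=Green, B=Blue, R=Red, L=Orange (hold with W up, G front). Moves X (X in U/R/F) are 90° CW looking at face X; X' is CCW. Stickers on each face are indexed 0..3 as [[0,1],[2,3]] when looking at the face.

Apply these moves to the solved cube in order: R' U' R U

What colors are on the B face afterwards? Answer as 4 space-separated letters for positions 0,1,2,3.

Answer: Y B B B

Derivation:
After move 1 (R'): R=RRRR U=WBWB F=GWGW D=YGYG B=YBYB
After move 2 (U'): U=BBWW F=OOGW R=GWRR B=RRYB L=YBOO
After move 3 (R): R=RGRW U=BOWW F=OGGG D=YYYR B=WRBB
After move 4 (U): U=WBWO F=RGGG R=WRRW B=YBBB L=OGOO
Query: B face = YBBB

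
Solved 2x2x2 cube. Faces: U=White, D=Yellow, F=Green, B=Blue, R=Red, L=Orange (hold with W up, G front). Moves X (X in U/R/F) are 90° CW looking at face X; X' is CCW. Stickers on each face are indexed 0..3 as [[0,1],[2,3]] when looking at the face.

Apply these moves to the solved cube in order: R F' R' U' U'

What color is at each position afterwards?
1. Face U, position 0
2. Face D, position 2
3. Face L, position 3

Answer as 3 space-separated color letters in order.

Answer: W Y W

Derivation:
After move 1 (R): R=RRRR U=WGWG F=GYGY D=YBYB B=WBWB
After move 2 (F'): F=YYGG U=WGRR R=BRYR D=OOYB L=OGOW
After move 3 (R'): R=RRBY U=WWRW F=YGGR D=OYYG B=BBOB
After move 4 (U'): U=WWWR F=OGGR R=YGBY B=RROB L=BBOW
After move 5 (U'): U=WRWW F=BBGR R=OGBY B=YGOB L=RROW
Query 1: U[0] = W
Query 2: D[2] = Y
Query 3: L[3] = W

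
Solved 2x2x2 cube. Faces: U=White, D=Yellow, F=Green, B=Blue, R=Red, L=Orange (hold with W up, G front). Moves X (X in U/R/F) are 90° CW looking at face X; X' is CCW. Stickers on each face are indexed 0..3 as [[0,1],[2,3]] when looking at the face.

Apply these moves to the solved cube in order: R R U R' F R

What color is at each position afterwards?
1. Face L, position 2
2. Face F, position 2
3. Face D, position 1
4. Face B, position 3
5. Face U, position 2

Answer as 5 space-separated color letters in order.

Answer: O Y W B O

Derivation:
After move 1 (R): R=RRRR U=WGWG F=GYGY D=YBYB B=WBWB
After move 2 (R): R=RRRR U=WYWY F=GBGB D=YWYW B=GBGB
After move 3 (U): U=WWYY F=RRGB R=GBRR B=OOGB L=GBOO
After move 4 (R'): R=BRGR U=WGYO F=RWGY D=YRYB B=WOWB
After move 5 (F): F=GRYW U=WGOB R=YROR D=GBYB L=GYOR
After move 6 (R): R=OYRR U=WROW F=GBYB D=GWYW B=BOGB
Query 1: L[2] = O
Query 2: F[2] = Y
Query 3: D[1] = W
Query 4: B[3] = B
Query 5: U[2] = O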